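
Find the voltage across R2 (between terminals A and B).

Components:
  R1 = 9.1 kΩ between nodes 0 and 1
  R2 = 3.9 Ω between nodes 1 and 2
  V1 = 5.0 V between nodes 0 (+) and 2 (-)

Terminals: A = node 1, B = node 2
R1 and R2 are in series across V1 (node 0 → node 1 → node 2), and the output A–B is taken across R2, so this is a voltage divider.
Series current: I = V1/(R1 + R2) = 5/(9100 + 3.9) = 5/9104 = 0.0005492 A
V_R2 = I × R2 = V1 × R2/(R1 + R2) = 5 × 3.9/9104 = 0.002142 V

Final answer: 0.002142 V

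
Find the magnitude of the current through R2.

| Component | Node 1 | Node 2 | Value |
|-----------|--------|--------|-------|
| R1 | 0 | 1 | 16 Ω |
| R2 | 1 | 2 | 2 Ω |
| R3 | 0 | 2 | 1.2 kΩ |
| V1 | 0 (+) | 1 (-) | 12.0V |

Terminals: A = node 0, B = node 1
Nodal analysis, taking node 1 as the 0 V reference.
Source V1 fixes V_0 = 12 V.
KCL at each unknown node (sum of currents leaving = 0; resistances in Ω):
  Node 2: (V_2 - 0)/2 + (V_2 - 12)/1200 = 0
Collecting terms: 0.5008 × V_2 = 0.01  =>  V_2 = 0.01997 V
I_R2 = (V_1 - V_2)/R2 = (0 - 0.01997)/2 = -0.009983 A
|I_R2| = 0.009983 A

Final answer: |I_R2| = 0.009983 A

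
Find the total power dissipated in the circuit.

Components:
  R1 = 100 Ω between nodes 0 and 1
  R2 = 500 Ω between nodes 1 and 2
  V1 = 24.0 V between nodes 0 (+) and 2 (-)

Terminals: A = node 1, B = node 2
Nodal analysis, taking node 2 as the 0 V reference.
Source V1 fixes V_0 = 24 V.
KCL at each unknown node (sum of currents leaving = 0; resistances in Ω):
  Node 1: (V_1 - 24)/100 + (V_1 - 0)/500 = 0
Collecting terms: 0.012 × V_1 = 0.24  =>  V_1 = 20 V
Power in each resistor, P = (ΔV)²/R:
  P_R1 = (24 - 20)²/100 = 0.16 W
  P_R2 = (20 - 0)²/500 = 0.8 W
P_total = P_R1 + P_R2 = 0.96 W

Final answer: 0.96 W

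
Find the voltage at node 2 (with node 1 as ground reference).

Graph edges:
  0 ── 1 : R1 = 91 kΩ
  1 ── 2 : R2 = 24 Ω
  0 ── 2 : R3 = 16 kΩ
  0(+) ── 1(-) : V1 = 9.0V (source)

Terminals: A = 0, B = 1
Nodal analysis, taking node 1 as the 0 V reference.
Source V1 fixes V_0 = 9 V.
KCL at each unknown node (sum of currents leaving = 0; resistances in Ω):
  Node 2: (V_2 - 0)/24 + (V_2 - 9)/16000 = 0
Collecting terms: 0.04173 × V_2 = 0.0005625  =>  V_2 = 0.01348 V
The requested potential is V_2 = 0.01348 V.

Final answer: V_2 = 0.01348 V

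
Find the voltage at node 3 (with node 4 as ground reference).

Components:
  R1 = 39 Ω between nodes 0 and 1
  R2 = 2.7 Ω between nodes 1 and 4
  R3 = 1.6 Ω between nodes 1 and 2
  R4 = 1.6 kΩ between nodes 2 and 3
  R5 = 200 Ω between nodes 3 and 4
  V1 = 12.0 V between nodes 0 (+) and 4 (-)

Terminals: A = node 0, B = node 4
Nodal analysis, taking node 4 as the 0 V reference.
Source V1 fixes V_0 = 12 V.
KCL at each unknown node (sum of currents leaving = 0; resistances in Ω):
  Node 1: (V_1 - 12)/39 + (V_1 - 0)/2.7 + (V_1 - V_2)/1.6 = 0
  Node 2: (V_2 - V_1)/1.6 + (V_2 - V_3)/1600 = 0
  Node 3: (V_3 - V_2)/1600 + (V_3 - 0)/200 = 0
Collecting terms (coefficients in siemens):
  1.021·V_1 - 0.625·V_2 = 0.3077
  0.6256·V_2 - 0.625·V_1 - 0.000625·V_3 = 0
  0.005625·V_3 - 0.000625·V_2 = 0
Solving these 3 simultaneous equations (Gaussian elimination) gives:
  V_1 = 0.7759 V, V_2 = 0.7752 V, V_3 = 0.08613 V
The requested potential is V_3 = 0.08613 V.

Final answer: V_3 = 0.08613 V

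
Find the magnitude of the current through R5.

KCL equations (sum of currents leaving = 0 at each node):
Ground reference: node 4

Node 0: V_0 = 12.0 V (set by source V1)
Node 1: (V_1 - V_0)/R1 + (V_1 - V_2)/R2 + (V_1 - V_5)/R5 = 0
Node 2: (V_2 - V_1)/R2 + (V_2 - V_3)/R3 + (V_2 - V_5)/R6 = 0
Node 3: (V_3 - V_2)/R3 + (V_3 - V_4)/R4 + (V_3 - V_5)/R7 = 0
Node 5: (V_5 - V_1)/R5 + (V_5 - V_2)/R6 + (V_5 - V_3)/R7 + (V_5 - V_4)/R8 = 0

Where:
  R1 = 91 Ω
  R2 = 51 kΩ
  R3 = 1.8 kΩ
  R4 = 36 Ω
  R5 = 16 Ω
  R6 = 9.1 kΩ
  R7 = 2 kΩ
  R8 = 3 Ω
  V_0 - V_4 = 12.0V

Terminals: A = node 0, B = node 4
Nodal analysis, taking node 4 as the 0 V reference.
Source V1 fixes V_0 = 12 V.
KCL at each unknown node (sum of currents leaving = 0; resistances in Ω):
  Node 1: (V_1 - 12)/91 + (V_1 - V_2)/51000 + (V_1 - V_5)/16 = 0
  Node 2: (V_2 - V_1)/51000 + (V_2 - V_3)/1800 + (V_2 - V_5)/9100 = 0
  Node 3: (V_3 - V_2)/1800 + (V_3 - 0)/36 + (V_3 - V_5)/2000 = 0
  Node 5: (V_5 - V_1)/16 + (V_5 - V_2)/9100 + (V_5 - V_3)/2000 + (V_5 - 0)/3 = 0
Collecting terms (coefficients in siemens):
  0.07351·V_1 - 0.00001961·V_2 - 0.0625·V_5 = 0.1319
  0.0006851·V_2 - 0.00001961·V_1 - 0.0005556·V_3 - 0.0001099·V_5 = 0
  0.02883·V_3 - 0.0005556·V_2 - 0.0005·V_5 = 0
  0.3964·V_5 - 0.0625·V_1 - 0.0001099·V_2 - 0.0005·V_3 = 0
Solving these 4 simultaneous equations (Gaussian elimination) gives:
  V_1 = 2.072 V, V_2 = 0.1181 V, V_3 = 0.007941 V, V_5 = 0.3266 V
I_R5 = (V_1 - V_5)/R5 = (2.072 - 0.3266)/16 = 0.1091 A
|I_R5| = 0.1091 A

Final answer: |I_R5| = 0.1091 A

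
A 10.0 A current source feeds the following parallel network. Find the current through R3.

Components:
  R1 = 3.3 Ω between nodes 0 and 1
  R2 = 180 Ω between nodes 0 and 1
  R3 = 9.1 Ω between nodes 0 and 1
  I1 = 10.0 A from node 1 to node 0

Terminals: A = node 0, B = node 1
All resistors sit directly between nodes 0 and 1, so they are in parallel and share one voltage V; the full source current 10 A splits among them.
1/R_par = 1/3.3 + 1/180 + 1/9.1 = 0.4185 S  =>  R_par = 2.39 Ω
V = I × R_par = 10 × 2.39 = 23.9 V
I_R3 = V/R3 = 23.9/9.1 = 2.626 A

Final answer: 2.626 A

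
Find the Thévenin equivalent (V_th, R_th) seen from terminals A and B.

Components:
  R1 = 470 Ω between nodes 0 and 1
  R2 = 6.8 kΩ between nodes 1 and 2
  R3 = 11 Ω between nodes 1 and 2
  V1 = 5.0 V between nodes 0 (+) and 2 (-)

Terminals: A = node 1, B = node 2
Step 1 — V_th is the open-circuit voltage V_A - V_B (nothing connected across the terminals).
Nodal analysis, taking node 2 as the 0 V reference.
Source V1 fixes V_0 = 5 V.
KCL at each unknown node (sum of currents leaving = 0; resistances in Ω):
  Node 1: (V_1 - 5)/470 + (V_1 - 0)/6800 + (V_1 - 0)/11 = 0
Collecting terms: 0.09318 × V_1 = 0.01064  =>  V_1 = 0.1142 V
V_th = V_1 - V_2 = 0.1142 - 0 = 0.1142 V
Step 2 — R_th: zero the source — replace V1 by a short circuit (node 2 merges into node 0) — and find the resistance seen between A (node 1) and B (node 0).
Reduce the network between node 1 (A) and node 0 (B) by series/parallel combination:
  Rp1 = R1 ‖ R2 ‖ R3 (parallel, all between nodes 0 and 1) = 1/(1/470 + 1/6800 + 1/11) = 10.73 Ω
R_th = 10.73 Ω

Final answer: V_th = 0.1142 V, R_th = 10.73 Ω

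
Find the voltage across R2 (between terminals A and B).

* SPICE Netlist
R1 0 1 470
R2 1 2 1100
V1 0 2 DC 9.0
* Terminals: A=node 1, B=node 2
R1 and R2 are in series across V1 (node 0 → node 1 → node 2), and the output A–B is taken across R2, so this is a voltage divider.
Series current: I = V1/(R1 + R2) = 9/(470 + 1100) = 9/1570 = 0.005732 A
V_R2 = I × R2 = V1 × R2/(R1 + R2) = 9 × 1100/1570 = 6.306 V

Final answer: 6.306 V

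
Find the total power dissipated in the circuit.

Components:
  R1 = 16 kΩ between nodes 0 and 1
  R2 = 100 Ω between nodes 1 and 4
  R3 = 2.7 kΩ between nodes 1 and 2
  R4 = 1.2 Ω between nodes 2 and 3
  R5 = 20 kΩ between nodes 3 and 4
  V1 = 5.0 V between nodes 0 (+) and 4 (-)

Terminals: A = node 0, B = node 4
Nodal analysis, taking node 4 as the 0 V reference.
Source V1 fixes V_0 = 5 V.
KCL at each unknown node (sum of currents leaving = 0; resistances in Ω):
  Node 1: (V_1 - 5)/16000 + (V_1 - 0)/100 + (V_1 - V_2)/2700 = 0
  Node 2: (V_2 - V_1)/2700 + (V_2 - V_3)/1.2 = 0
  Node 3: (V_3 - V_2)/1.2 + (V_3 - 0)/20000 = 0
Collecting terms (coefficients in siemens):
  0.01043·V_1 - 0.0003704·V_2 = 0.0003125
  0.8337·V_2 - 0.0003704·V_1 - 0.8333·V_3 = 0
  0.8334·V_3 - 0.8333·V_2 = 0
Solving these 3 simultaneous equations (Gaussian elimination) gives:
  V_1 = 0.03092 V, V_2 = 0.02724 V, V_3 = 0.02724 V
Power in each resistor, P = (ΔV)²/R:
  P_R1 = (5 - 0.03092)²/16000 = 0.001543 W
  P_R2 = (0.03092 - 0)²/100 = 0.000009561 W
  P_R3 = (0.03092 - 0.02724)²/2700 = 0.000000005009 W
  P_R4 = (0.02724 - 0.02724)²/1.2 = 0.000000000002226 W
  P_R5 = (0.02724 - 0)²/20000 = 0.0000000371 W
P_total = P_R1 + P_R2 + P_R3 + P_R4 + P_R5 = 0.001553 W

Final answer: 0.001553 W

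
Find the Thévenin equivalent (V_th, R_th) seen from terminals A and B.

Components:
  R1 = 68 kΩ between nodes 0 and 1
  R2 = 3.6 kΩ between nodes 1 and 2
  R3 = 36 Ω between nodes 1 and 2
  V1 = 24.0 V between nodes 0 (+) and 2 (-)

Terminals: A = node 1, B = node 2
Step 1 — V_th is the open-circuit voltage V_A - V_B (nothing connected across the terminals).
Nodal analysis, taking node 2 as the 0 V reference.
Source V1 fixes V_0 = 24 V.
KCL at each unknown node (sum of currents leaving = 0; resistances in Ω):
  Node 1: (V_1 - 24)/68000 + (V_1 - 0)/3600 + (V_1 - 0)/36 = 0
Collecting terms: 0.02807 × V_1 = 0.0003529  =>  V_1 = 0.01257 V
V_th = V_1 - V_2 = 0.01257 - 0 = 0.01257 V
Step 2 — R_th: zero the source — replace V1 by a short circuit (node 2 merges into node 0) — and find the resistance seen between A (node 1) and B (node 0).
Reduce the network between node 1 (A) and node 0 (B) by series/parallel combination:
  Rp1 = R1 ‖ R2 ‖ R3 (parallel, all between nodes 0 and 1) = 1/(1/68000 + 1/3600 + 1/36) = 35.62 Ω
R_th = 35.62 Ω

Final answer: V_th = 0.01257 V, R_th = 35.62 Ω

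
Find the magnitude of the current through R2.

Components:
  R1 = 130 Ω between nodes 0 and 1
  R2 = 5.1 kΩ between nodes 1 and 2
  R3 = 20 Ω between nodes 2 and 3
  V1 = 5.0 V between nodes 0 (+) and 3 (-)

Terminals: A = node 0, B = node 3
Nodal analysis, taking node 3 as the 0 V reference.
Source V1 fixes V_0 = 5 V.
KCL at each unknown node (sum of currents leaving = 0; resistances in Ω):
  Node 1: (V_1 - 5)/130 + (V_1 - V_2)/5100 = 0
  Node 2: (V_2 - V_1)/5100 + (V_2 - 0)/20 = 0
Collecting terms (coefficients in siemens):
  0.007888·V_1 - 0.0001961·V_2 = 0.03846
  0.0502·V_2 - 0.0001961·V_1 = 0
Determinant D = (0.007888)(0.0502) - (-0.0001961)(-0.0001961) = 0.0003959
V_1 = [(0.03846)(0.0502) - (-0.0001961)(0)]/D = 4.876 V
V_2 = [(0.007888)(0) - (0.03846)(-0.0001961)]/D = 0.01905 V
I_R2 = (V_1 - V_2)/R2 = (4.876 - 0.01905)/5100 = 0.0009524 A
|I_R2| = 0.0009524 A

Final answer: |I_R2| = 0.0009524 A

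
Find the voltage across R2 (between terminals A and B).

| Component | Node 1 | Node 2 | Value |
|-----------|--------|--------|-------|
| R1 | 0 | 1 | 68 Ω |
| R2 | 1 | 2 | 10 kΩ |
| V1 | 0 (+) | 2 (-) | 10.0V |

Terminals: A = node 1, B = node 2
R1 and R2 are in series across V1 (node 0 → node 1 → node 2), and the output A–B is taken across R2, so this is a voltage divider.
Series current: I = V1/(R1 + R2) = 10/(68 + 10000) = 10/10070 = 0.0009932 A
V_R2 = I × R2 = V1 × R2/(R1 + R2) = 10 × 10000/10070 = 9.932 V

Final answer: 9.932 V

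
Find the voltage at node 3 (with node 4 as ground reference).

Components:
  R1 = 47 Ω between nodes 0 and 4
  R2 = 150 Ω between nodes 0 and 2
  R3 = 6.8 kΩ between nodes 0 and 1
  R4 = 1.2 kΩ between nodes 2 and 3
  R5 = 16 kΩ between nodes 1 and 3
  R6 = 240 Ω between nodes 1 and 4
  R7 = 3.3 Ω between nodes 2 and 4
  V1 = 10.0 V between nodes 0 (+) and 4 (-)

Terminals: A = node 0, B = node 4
Nodal analysis, taking node 4 as the 0 V reference.
Source V1 fixes V_0 = 10 V.
KCL at each unknown node (sum of currents leaving = 0; resistances in Ω):
  Node 1: (V_1 - 10)/6800 + (V_1 - V_3)/16000 + (V_1 - 0)/240 = 0
  Node 2: (V_2 - 10)/150 + (V_2 - V_3)/1200 + (V_2 - 0)/3.3 = 0
  Node 3: (V_3 - V_2)/1200 + (V_3 - V_1)/16000 = 0
Collecting terms (coefficients in siemens):
  0.004376·V_1 - 0.0000625·V_3 = 0.001471
  0.3105·V_2 - 0.0008333·V_3 = 0.06667
  0.0008958·V_3 - 0.0000625·V_1 - 0.0008333·V_2 = 0
Solving these 3 simultaneous equations (Gaussian elimination) gives:
  V_1 = 0.3392 V, V_2 = 0.2153 V, V_3 = 0.2239 V
The requested potential is V_3 = 0.2239 V.

Final answer: V_3 = 0.2239 V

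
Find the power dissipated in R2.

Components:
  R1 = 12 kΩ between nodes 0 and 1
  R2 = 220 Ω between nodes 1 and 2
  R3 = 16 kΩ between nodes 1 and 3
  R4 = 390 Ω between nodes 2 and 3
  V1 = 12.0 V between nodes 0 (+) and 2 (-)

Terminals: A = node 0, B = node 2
Nodal analysis, taking node 2 as the 0 V reference.
Source V1 fixes V_0 = 12 V.
KCL at each unknown node (sum of currents leaving = 0; resistances in Ω):
  Node 1: (V_1 - 12)/12000 + (V_1 - 0)/220 + (V_1 - V_3)/16000 = 0
  Node 3: (V_3 - V_1)/16000 + (V_3 - 0)/390 = 0
Collecting terms (coefficients in siemens):
  0.004691·V_1 - 0.0000625·V_3 = 0.001
  0.002627·V_3 - 0.0000625·V_1 = 0
Determinant D = (0.004691)(0.002627) - (-0.0000625)(-0.0000625) = 0.00001232
V_1 = [(0.001)(0.002627) - (-0.0000625)(0)]/D = 0.2132 V
V_3 = [(0.004691)(0) - (0.001)(-0.0000625)]/D = 0.005074 V
I_R2 = (V_1 - V_2)/R2 = (0.2132 - 0)/220 = 0.0009692 A
P_R2 = I_R2² × R2 = (0.0009692)² × 220 = 0.0002067 W

Final answer: 0.0002067 W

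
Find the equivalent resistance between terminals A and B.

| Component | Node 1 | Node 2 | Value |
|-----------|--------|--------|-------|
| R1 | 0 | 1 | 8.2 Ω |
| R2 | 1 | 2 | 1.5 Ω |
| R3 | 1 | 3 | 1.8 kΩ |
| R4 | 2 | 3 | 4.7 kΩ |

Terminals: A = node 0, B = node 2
Reduce the network between node 0 (A) and node 2 (B) by series/parallel combination:
  Rs1 = R3 + R4 (series, joined only at node 3) = 1800 + 4700 = 6500 Ω
  Rp1 = R2 ‖ Rs1 (parallel, both between nodes 1 and 2) = 1/(1/1.5 + 1/6500) = 1.5 Ω
  Rs2 = R1 + Rp1 (series, joined only at node 1) = 8.2 + 1.5 = 9.7 Ω
R_eq = 9.7 Ω

Final answer: 9.7 Ω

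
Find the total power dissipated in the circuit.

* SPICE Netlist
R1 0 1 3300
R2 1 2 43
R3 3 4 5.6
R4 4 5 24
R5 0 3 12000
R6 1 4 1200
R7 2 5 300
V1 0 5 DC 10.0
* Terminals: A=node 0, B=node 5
Nodal analysis, taking node 5 as the 0 V reference.
Source V1 fixes V_0 = 10 V.
KCL at each unknown node (sum of currents leaving = 0; resistances in Ω):
  Node 1: (V_1 - 10)/3300 + (V_1 - V_2)/43 + (V_1 - V_4)/1200 = 0
  Node 2: (V_2 - V_1)/43 + (V_2 - 0)/300 = 0
  Node 3: (V_3 - V_4)/5.6 + (V_3 - 10)/12000 = 0
  Node 4: (V_4 - V_3)/5.6 + (V_4 - 0)/24 + (V_4 - V_1)/1200 = 0
Collecting terms (coefficients in siemens):
  0.02439·V_1 - 0.02326·V_2 - 0.0008333·V_4 = 0.00303
  0.02659·V_2 - 0.02326·V_1 = 0
  0.1787·V_3 - 0.1786·V_4 = 0.0008333
  0.2211·V_4 - 0.0008333·V_1 - 0.1786·V_3 = 0
Solving these 4 simultaneous equations (Gaussian elimination) gives:
  V_1 = 0.7549 V, V_2 = 0.6603 V, V_3 = 0.03898 V, V_4 = 0.03433 V
Power in each resistor, P = (ΔV)²/R:
  P_R1 = (10 - 0.7549)²/3300 = 0.0259 W
  P_R2 = (0.7549 - 0.6603)²/43 = 0.0002083 W
  P_R3 = (0.03898 - 0.03433)²/5.6 = 0.000003859 W
  P_R4 = (0.03433 - 0)²/24 = 0.00004912 W
  P_R5 = (10 - 0.03898)²/12000 = 0.008268 W
  P_R6 = (0.7549 - 0.03433)²/1200 = 0.0004327 W
  P_R7 = (0.6603 - 0)²/300 = 0.001453 W
P_total = P_R1 + P_R2 + P_R3 + P_R4 + P_R5 + P_R6 + P_R7 = 0.03632 W

Final answer: 0.03632 W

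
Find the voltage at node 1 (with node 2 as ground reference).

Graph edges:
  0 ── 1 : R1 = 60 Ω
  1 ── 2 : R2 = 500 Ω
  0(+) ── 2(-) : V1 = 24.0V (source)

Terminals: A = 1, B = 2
Nodal analysis, taking node 2 as the 0 V reference.
Source V1 fixes V_0 = 24 V.
KCL at each unknown node (sum of currents leaving = 0; resistances in Ω):
  Node 1: (V_1 - 24)/60 + (V_1 - 0)/500 = 0
Collecting terms: 0.01867 × V_1 = 0.4  =>  V_1 = 21.43 V
The requested potential is V_1 = 21.43 V.

Final answer: V_1 = 21.43 V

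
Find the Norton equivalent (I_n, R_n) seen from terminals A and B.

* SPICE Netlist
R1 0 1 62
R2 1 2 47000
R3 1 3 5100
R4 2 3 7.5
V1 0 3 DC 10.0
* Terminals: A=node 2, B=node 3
Find the Thévenin equivalent first; then I_n = V_th/R_th and R_n = R_th.
Step 1 — V_th is the open-circuit voltage V_A - V_B (nothing connected across the terminals).
Nodal analysis, taking node 3 as the 0 V reference.
Source V1 fixes V_0 = 10 V.
KCL at each unknown node (sum of currents leaving = 0; resistances in Ω):
  Node 1: (V_1 - 10)/62 + (V_1 - V_2)/47000 + (V_1 - 0)/5100 = 0
  Node 2: (V_2 - V_1)/47000 + (V_2 - 0)/7.5 = 0
Collecting terms (coefficients in siemens):
  0.01635·V_1 - 0.00002128·V_2 = 0.1613
  0.1334·V_2 - 0.00002128·V_1 = 0
Determinant D = (0.01635)(0.1334) - (-0.00002128)(-0.00002128) = 0.00218
V_1 = [(0.1613)(0.1334) - (-0.00002128)(0)]/D = 9.867 V
V_2 = [(0.01635)(0) - (0.1613)(-0.00002128)]/D = 0.001574 V
V_th = V_2 - V_3 = 0.001574 - 0 = 0.001574 V
Step 2 — R_th: zero the source — replace V1 by a short circuit (node 3 merges into node 0) — and find the resistance seen between A (node 2) and B (node 0).
Reduce the network between node 2 (A) and node 0 (B) by series/parallel combination:
  Rp1 = R1 ‖ R3 (parallel, both between nodes 0 and 1) = 1/(1/62 + 1/5100) = 61.26 Ω
  Rs1 = R2 + Rp1 (series, joined only at node 1) = 47000 + 61.26 = 47060 Ω
  Rp2 = R4 ‖ Rs1 (parallel, both between nodes 0 and 2) = 1/(1/7.5 + 1/47060) = 7.499 Ω
R_th = 7.499 Ω
I_n = V_th/R_th = 0.001574/7.499 = 0.0002099 A, and R_n = R_th = 7.499 Ω

Final answer: I_n = 0.0002099 A, R_n = 7.499 Ω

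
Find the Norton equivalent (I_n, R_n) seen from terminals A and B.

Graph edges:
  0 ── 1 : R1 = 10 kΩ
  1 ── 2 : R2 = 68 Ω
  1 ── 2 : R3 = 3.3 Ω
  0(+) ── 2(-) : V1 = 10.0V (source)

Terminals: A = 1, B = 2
Find the Thévenin equivalent first; then I_n = V_th/R_th and R_n = R_th.
Step 1 — V_th is the open-circuit voltage V_A - V_B (nothing connected across the terminals).
Nodal analysis, taking node 2 as the 0 V reference.
Source V1 fixes V_0 = 10 V.
KCL at each unknown node (sum of currents leaving = 0; resistances in Ω):
  Node 1: (V_1 - 10)/10000 + (V_1 - 0)/68 + (V_1 - 0)/3.3 = 0
Collecting terms: 0.3178 × V_1 = 0.001  =>  V_1 = 0.003146 V
V_th = V_1 - V_2 = 0.003146 - 0 = 0.003146 V
Step 2 — R_th: zero the source — replace V1 by a short circuit (node 2 merges into node 0) — and find the resistance seen between A (node 1) and B (node 0).
Reduce the network between node 1 (A) and node 0 (B) by series/parallel combination:
  Rp1 = R1 ‖ R2 ‖ R3 (parallel, all between nodes 0 and 1) = 1/(1/10000 + 1/68 + 1/3.3) = 3.146 Ω
R_th = 3.146 Ω
I_n = V_th/R_th = 0.003146/3.146 = 0.001 A, and R_n = R_th = 3.146 Ω

Final answer: I_n = 0.001 A, R_n = 3.146 Ω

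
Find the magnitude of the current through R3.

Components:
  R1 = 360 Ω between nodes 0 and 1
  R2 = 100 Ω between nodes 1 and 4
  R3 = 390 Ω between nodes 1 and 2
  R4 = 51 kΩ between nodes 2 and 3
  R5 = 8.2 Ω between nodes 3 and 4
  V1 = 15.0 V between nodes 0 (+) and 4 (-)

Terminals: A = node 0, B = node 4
Nodal analysis, taking node 4 as the 0 V reference.
Source V1 fixes V_0 = 15 V.
KCL at each unknown node (sum of currents leaving = 0; resistances in Ω):
  Node 1: (V_1 - 15)/360 + (V_1 - 0)/100 + (V_1 - V_2)/390 = 0
  Node 2: (V_2 - V_1)/390 + (V_2 - V_3)/51000 = 0
  Node 3: (V_3 - V_2)/51000 + (V_3 - 0)/8.2 = 0
Collecting terms (coefficients in siemens):
  0.01534·V_1 - 0.002564·V_2 = 0.04167
  0.002584·V_2 - 0.002564·V_1 - 0.00001961·V_3 = 0
  0.122·V_3 - 0.00001961·V_2 = 0
Solving these 3 simultaneous equations (Gaussian elimination) gives:
  V_1 = 3.256 V, V_2 = 3.231 V, V_3 = 0.0005194 V
I_R3 = (V_1 - V_2)/R3 = (3.256 - 3.231)/390 = 0.00006335 A
|I_R3| = 0.00006335 A

Final answer: |I_R3| = 6.335e-05 A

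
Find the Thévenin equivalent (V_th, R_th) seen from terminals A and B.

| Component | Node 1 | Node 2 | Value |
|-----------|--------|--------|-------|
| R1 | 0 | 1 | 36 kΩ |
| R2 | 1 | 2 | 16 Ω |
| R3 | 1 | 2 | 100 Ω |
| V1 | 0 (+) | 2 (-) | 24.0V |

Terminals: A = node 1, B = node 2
Step 1 — V_th is the open-circuit voltage V_A - V_B (nothing connected across the terminals).
Nodal analysis, taking node 2 as the 0 V reference.
Source V1 fixes V_0 = 24 V.
KCL at each unknown node (sum of currents leaving = 0; resistances in Ω):
  Node 1: (V_1 - 24)/36000 + (V_1 - 0)/16 + (V_1 - 0)/100 = 0
Collecting terms: 0.07253 × V_1 = 0.0006667  =>  V_1 = 0.009192 V
V_th = V_1 - V_2 = 0.009192 - 0 = 0.009192 V
Step 2 — R_th: zero the source — replace V1 by a short circuit (node 2 merges into node 0) — and find the resistance seen between A (node 1) and B (node 0).
Reduce the network between node 1 (A) and node 0 (B) by series/parallel combination:
  Rp1 = R1 ‖ R2 ‖ R3 (parallel, all between nodes 0 and 1) = 1/(1/36000 + 1/16 + 1/100) = 13.79 Ω
R_th = 13.79 Ω

Final answer: V_th = 0.009192 V, R_th = 13.79 Ω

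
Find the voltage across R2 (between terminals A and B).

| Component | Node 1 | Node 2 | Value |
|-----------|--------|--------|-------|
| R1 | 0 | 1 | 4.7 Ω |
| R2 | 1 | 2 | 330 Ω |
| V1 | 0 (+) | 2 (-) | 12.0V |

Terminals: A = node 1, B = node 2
R1 and R2 are in series across V1 (node 0 → node 1 → node 2), and the output A–B is taken across R2, so this is a voltage divider.
Series current: I = V1/(R1 + R2) = 12/(4.7 + 330) = 12/334.7 = 0.03585 A
V_R2 = I × R2 = V1 × R2/(R1 + R2) = 12 × 330/334.7 = 11.83 V

Final answer: 11.83 V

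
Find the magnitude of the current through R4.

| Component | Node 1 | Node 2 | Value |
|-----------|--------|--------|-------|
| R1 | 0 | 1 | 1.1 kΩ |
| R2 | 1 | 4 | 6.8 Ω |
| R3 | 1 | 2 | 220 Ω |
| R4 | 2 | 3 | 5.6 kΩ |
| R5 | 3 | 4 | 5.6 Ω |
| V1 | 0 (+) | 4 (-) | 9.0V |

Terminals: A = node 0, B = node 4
Nodal analysis, taking node 4 as the 0 V reference.
Source V1 fixes V_0 = 9 V.
KCL at each unknown node (sum of currents leaving = 0; resistances in Ω):
  Node 1: (V_1 - 9)/1100 + (V_1 - 0)/6.8 + (V_1 - V_2)/220 = 0
  Node 2: (V_2 - V_1)/220 + (V_2 - V_3)/5600 = 0
  Node 3: (V_3 - V_2)/5600 + (V_3 - 0)/5.6 = 0
Collecting terms (coefficients in siemens):
  0.1525·V_1 - 0.004545·V_2 = 0.008182
  0.004724·V_2 - 0.004545·V_1 - 0.0001786·V_3 = 0
  0.1787·V_3 - 0.0001786·V_2 = 0
Solving these 3 simultaneous equations (Gaussian elimination) gives:
  V_1 = 0.05523 V, V_2 = 0.05314 V, V_3 = 0.00005309 V
I_R4 = (V_2 - V_3)/R4 = (0.05314 - 0.00005309)/5600 = 0.000009481 A
|I_R4| = 0.000009481 A

Final answer: |I_R4| = 9.481e-06 A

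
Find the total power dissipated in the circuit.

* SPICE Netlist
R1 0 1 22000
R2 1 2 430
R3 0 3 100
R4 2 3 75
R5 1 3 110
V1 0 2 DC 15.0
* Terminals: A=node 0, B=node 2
Nodal analysis, taking node 2 as the 0 V reference.
Source V1 fixes V_0 = 15 V.
KCL at each unknown node (sum of currents leaving = 0; resistances in Ω):
  Node 1: (V_1 - 15)/22000 + (V_1 - 0)/430 + (V_1 - V_3)/110 = 0
  Node 3: (V_3 - 15)/100 + (V_3 - 0)/75 + (V_3 - V_1)/110 = 0
Collecting terms (coefficients in siemens):
  0.01146·V_1 - 0.009091·V_3 = 0.0006818
  0.03242·V_3 - 0.009091·V_1 = 0.15
Determinant D = (0.01146)(0.03242) - (-0.009091)(-0.009091) = 0.000289
V_1 = [(0.0006818)(0.03242) - (-0.009091)(0.15)]/D = 4.795 V
V_3 = [(0.01146)(0.15) - (0.0006818)(-0.009091)]/D = 5.971 V
Power in each resistor, P = (ΔV)²/R:
  P_R1 = (15 - 4.795)²/22000 = 0.004734 W
  P_R2 = (4.795 - 0)²/430 = 0.05347 W
  P_R3 = (15 - 5.971)²/100 = 0.8153 W
  P_R4 = (0 - 5.971)²/75 = 0.4753 W
  P_R5 = (4.795 - 5.971)²/110 = 0.01256 W
P_total = P_R1 + P_R2 + P_R3 + P_R4 + P_R5 = 1.361 W

Final answer: 1.361 W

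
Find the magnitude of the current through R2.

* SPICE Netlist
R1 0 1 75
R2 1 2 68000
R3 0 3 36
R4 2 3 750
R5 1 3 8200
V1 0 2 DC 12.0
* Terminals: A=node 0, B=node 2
Nodal analysis, taking node 2 as the 0 V reference.
Source V1 fixes V_0 = 12 V.
KCL at each unknown node (sum of currents leaving = 0; resistances in Ω):
  Node 1: (V_1 - 12)/75 + (V_1 - 0)/68000 + (V_1 - V_3)/8200 = 0
  Node 3: (V_3 - 12)/36 + (V_3 - 0)/750 + (V_3 - V_1)/8200 = 0
Collecting terms (coefficients in siemens):
  0.01347·V_1 - 0.000122·V_3 = 0.16
  0.02923·V_3 - 0.000122·V_1 = 0.3333
Determinant D = (0.01347)(0.02923) - (-0.000122)(-0.000122) = 0.0003938
V_1 = [(0.16)(0.02923) - (-0.000122)(0.3333)]/D = 11.98 V
V_3 = [(0.01347)(0.3333) - (0.16)(-0.000122)]/D = 11.45 V
I_R2 = (V_1 - V_2)/R2 = (11.98 - 0)/68000 = 0.0001762 A
|I_R2| = 0.0001762 A

Final answer: |I_R2| = 0.0001762 A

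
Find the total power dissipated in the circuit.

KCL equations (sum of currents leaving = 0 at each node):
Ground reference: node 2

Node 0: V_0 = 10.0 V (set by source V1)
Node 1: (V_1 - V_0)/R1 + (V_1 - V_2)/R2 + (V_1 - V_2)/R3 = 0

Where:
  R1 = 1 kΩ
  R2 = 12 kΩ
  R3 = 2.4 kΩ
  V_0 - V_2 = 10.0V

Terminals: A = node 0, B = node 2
Nodal analysis, taking node 2 as the 0 V reference.
Source V1 fixes V_0 = 10 V.
KCL at each unknown node (sum of currents leaving = 0; resistances in Ω):
  Node 1: (V_1 - 10)/1000 + (V_1 - 0)/12000 + (V_1 - 0)/2400 = 0
Collecting terms: 0.0015 × V_1 = 0.01  =>  V_1 = 6.667 V
Power in each resistor, P = (ΔV)²/R:
  P_R1 = (10 - 6.667)²/1000 = 0.01111 W
  P_R2 = (6.667 - 0)²/12000 = 0.003704 W
  P_R3 = (6.667 - 0)²/2400 = 0.01852 W
P_total = P_R1 + P_R2 + P_R3 = 0.03333 W

Final answer: 0.03333 W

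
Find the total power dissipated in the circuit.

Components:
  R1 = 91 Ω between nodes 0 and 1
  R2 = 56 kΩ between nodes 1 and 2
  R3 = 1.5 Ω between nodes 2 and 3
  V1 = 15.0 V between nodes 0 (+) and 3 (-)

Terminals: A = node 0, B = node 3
Nodal analysis, taking node 3 as the 0 V reference.
Source V1 fixes V_0 = 15 V.
KCL at each unknown node (sum of currents leaving = 0; resistances in Ω):
  Node 1: (V_1 - 15)/91 + (V_1 - V_2)/56000 = 0
  Node 2: (V_2 - V_1)/56000 + (V_2 - 0)/1.5 = 0
Collecting terms (coefficients in siemens):
  0.01101·V_1 - 0.00001786·V_2 = 0.1648
  0.6667·V_2 - 0.00001786·V_1 = 0
Determinant D = (0.01101)(0.6667) - (-0.00001786)(-0.00001786) = 0.007338
V_1 = [(0.1648)(0.6667) - (-0.00001786)(0)]/D = 14.98 V
V_2 = [(0.01101)(0) - (0.1648)(-0.00001786)]/D = 0.0004011 V
Power in each resistor, P = (ΔV)²/R:
  P_R1 = (15 - 14.98)²/91 = 0.000006508 W
  P_R2 = (14.98 - 0.0004011)²/56000 = 0.004005 W
  P_R3 = (0.0004011 - 0)²/1.5 = 0.0000001073 W
P_total = P_R1 + P_R2 + P_R3 = 0.004011 W

Final answer: 0.004011 W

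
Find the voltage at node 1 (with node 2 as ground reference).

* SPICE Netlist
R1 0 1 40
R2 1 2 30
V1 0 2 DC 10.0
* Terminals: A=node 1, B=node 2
Nodal analysis, taking node 2 as the 0 V reference.
Source V1 fixes V_0 = 10 V.
KCL at each unknown node (sum of currents leaving = 0; resistances in Ω):
  Node 1: (V_1 - 10)/40 + (V_1 - 0)/30 = 0
Collecting terms: 0.05833 × V_1 = 0.25  =>  V_1 = 4.286 V
The requested potential is V_1 = 4.286 V.

Final answer: V_1 = 4.286 V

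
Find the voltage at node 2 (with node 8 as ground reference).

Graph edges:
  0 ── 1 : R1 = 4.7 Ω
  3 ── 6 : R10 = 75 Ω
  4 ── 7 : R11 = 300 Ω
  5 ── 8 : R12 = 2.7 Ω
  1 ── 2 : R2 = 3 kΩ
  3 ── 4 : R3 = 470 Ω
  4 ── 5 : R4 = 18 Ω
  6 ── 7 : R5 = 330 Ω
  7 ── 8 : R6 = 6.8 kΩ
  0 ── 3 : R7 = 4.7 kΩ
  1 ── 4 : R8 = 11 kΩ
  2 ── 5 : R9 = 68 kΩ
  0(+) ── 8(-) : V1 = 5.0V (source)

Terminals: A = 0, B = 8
Nodal analysis, taking node 8 as the 0 V reference.
Source V1 fixes V_0 = 5 V.
KCL at each unknown node (sum of currents leaving = 0; resistances in Ω):
  Node 1: (V_1 - 5)/4.7 + (V_1 - V_2)/3000 + (V_1 - V_4)/11000 = 0
  Node 2: (V_2 - V_1)/3000 + (V_2 - V_5)/68000 = 0
  Node 3: (V_3 - V_4)/470 + (V_3 - 5)/4700 + (V_3 - V_6)/75 = 0
  Node 4: (V_4 - V_3)/470 + (V_4 - V_5)/18 + (V_4 - V_1)/11000 + (V_4 - V_7)/300 = 0
  Node 5: (V_5 - V_4)/18 + (V_5 - V_2)/68000 + (V_5 - 0)/2.7 = 0
  Node 6: (V_6 - V_7)/330 + (V_6 - V_3)/75 = 0
  Node 7: (V_7 - V_6)/330 + (V_7 - 0)/6800 + (V_7 - V_4)/300 = 0
Collecting terms (coefficients in siemens):
  0.2132·V_1 - 0.0003333·V_2 - 0.00009091·V_4 = 1.064
  0.000348·V_2 - 0.0003333·V_1 - 0.00001471·V_5 = 0
  0.01567·V_3 - 0.002128·V_4 - 0.01333·V_6 = 0.001064
  0.06111·V_4 - 0.00009091·V_1 - 0.002128·V_3 - 0.05556·V_5 - 0.003333·V_7 = 0
  0.4259·V_5 - 0.00001471·V_2 - 0.05556·V_4 = 0
  0.01636·V_6 - 0.01333·V_3 - 0.00303·V_7 = 0
  0.006511·V_7 - 0.003333·V_4 - 0.00303·V_6 = 0
Solving these 7 simultaneous equations (Gaussian elimination) gives:
  V_1 = 4.998 V, V_2 = 4.787 V, V_3 = 0.3087 V, V_4 = 0.02976 V
  V_5 = 0.004047 V, V_6 = 0.2783 V, V_7 = 0.1448 V
The requested potential is V_2 = 4.787 V.

Final answer: V_2 = 4.787 V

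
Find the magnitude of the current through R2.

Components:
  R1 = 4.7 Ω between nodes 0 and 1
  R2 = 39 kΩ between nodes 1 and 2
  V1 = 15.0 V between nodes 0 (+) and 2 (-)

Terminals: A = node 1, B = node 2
Nodal analysis, taking node 2 as the 0 V reference.
Source V1 fixes V_0 = 15 V.
KCL at each unknown node (sum of currents leaving = 0; resistances in Ω):
  Node 1: (V_1 - 15)/4.7 + (V_1 - 0)/39000 = 0
Collecting terms: 0.2128 × V_1 = 3.191  =>  V_1 = 15 V
I_R2 = (V_1 - V_2)/R2 = (15 - 0)/39000 = 0.0003846 A
|I_R2| = 0.0003846 A

Final answer: |I_R2| = 0.0003846 A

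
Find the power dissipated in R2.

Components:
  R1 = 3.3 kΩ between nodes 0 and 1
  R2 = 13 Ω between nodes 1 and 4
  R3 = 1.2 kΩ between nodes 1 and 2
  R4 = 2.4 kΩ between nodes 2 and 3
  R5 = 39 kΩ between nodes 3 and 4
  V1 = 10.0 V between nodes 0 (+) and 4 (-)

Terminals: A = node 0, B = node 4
Nodal analysis, taking node 4 as the 0 V reference.
Source V1 fixes V_0 = 10 V.
KCL at each unknown node (sum of currents leaving = 0; resistances in Ω):
  Node 1: (V_1 - 10)/3300 + (V_1 - 0)/13 + (V_1 - V_2)/1200 = 0
  Node 2: (V_2 - V_1)/1200 + (V_2 - V_3)/2400 = 0
  Node 3: (V_3 - V_2)/2400 + (V_3 - 0)/39000 = 0
Collecting terms (coefficients in siemens):
  0.07806·V_1 - 0.0008333·V_2 = 0.00303
  0.00125·V_2 - 0.0008333·V_1 - 0.0004167·V_3 = 0
  0.0004423·V_3 - 0.0004167·V_2 = 0
Solving these 3 simultaneous equations (Gaussian elimination) gives:
  V_1 = 0.03923 V, V_2 = 0.03812 V, V_3 = 0.03591 V
I_R2 = (V_1 - V_4)/R2 = (0.03923 - 0)/13 = 0.003017 A
P_R2 = I_R2² × R2 = (0.003017)² × 13 = 0.0001184 W

Final answer: 0.0001184 W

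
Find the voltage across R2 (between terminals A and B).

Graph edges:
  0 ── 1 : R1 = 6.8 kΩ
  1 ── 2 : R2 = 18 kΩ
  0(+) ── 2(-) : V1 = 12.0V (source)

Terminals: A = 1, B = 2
R1 and R2 are in series across V1 (node 0 → node 1 → node 2), and the output A–B is taken across R2, so this is a voltage divider.
Series current: I = V1/(R1 + R2) = 12/(6800 + 18000) = 12/24800 = 0.0004839 A
V_R2 = I × R2 = V1 × R2/(R1 + R2) = 12 × 18000/24800 = 8.71 V

Final answer: 8.71 V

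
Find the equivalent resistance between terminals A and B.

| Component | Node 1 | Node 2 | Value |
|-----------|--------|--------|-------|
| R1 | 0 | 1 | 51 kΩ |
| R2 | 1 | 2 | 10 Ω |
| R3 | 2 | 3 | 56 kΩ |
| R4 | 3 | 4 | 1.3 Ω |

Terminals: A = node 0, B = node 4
Reduce the network between node 0 (A) and node 4 (B) by series/parallel combination:
  Rs1 = R1 + R2 (series, joined only at node 1) = 51000 + 10 = 51010 Ω
  Rs2 = R3 + Rs1 (series, joined only at node 2) = 56000 + 51010 = 107000 Ω
  Rs3 = R4 + Rs2 (series, joined only at node 3) = 1.3 + 107000 = 107000 Ω
R_eq = 107 kΩ

Final answer: 107 kΩ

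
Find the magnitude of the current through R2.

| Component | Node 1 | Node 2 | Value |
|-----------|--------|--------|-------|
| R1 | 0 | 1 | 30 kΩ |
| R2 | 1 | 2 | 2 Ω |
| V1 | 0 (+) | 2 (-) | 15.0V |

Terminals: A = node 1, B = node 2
Nodal analysis, taking node 2 as the 0 V reference.
Source V1 fixes V_0 = 15 V.
KCL at each unknown node (sum of currents leaving = 0; resistances in Ω):
  Node 1: (V_1 - 15)/30000 + (V_1 - 0)/2 = 0
Collecting terms: 0.5 × V_1 = 0.0005  =>  V_1 = 0.0009999 V
I_R2 = (V_1 - V_2)/R2 = (0.0009999 - 0)/2 = 0.0005 A
|I_R2| = 0.0005 A

Final answer: |I_R2| = 0.0005 A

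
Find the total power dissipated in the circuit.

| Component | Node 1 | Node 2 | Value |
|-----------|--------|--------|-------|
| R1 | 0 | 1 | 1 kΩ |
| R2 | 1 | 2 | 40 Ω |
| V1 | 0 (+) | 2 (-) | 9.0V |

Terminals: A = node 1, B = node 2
Nodal analysis, taking node 2 as the 0 V reference.
Source V1 fixes V_0 = 9 V.
KCL at each unknown node (sum of currents leaving = 0; resistances in Ω):
  Node 1: (V_1 - 9)/1000 + (V_1 - 0)/40 = 0
Collecting terms: 0.026 × V_1 = 0.009  =>  V_1 = 0.3462 V
Power in each resistor, P = (ΔV)²/R:
  P_R1 = (9 - 0.3462)²/1000 = 0.07489 W
  P_R2 = (0.3462 - 0)²/40 = 0.002996 W
P_total = P_R1 + P_R2 = 0.07788 W

Final answer: 0.07788 W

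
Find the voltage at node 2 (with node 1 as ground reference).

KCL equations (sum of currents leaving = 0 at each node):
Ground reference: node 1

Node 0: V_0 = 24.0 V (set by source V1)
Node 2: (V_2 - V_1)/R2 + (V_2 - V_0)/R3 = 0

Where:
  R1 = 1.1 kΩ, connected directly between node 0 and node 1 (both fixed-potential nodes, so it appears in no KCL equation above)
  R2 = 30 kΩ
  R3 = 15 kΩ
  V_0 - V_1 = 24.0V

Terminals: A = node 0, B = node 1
Nodal analysis, taking node 1 as the 0 V reference.
Source V1 fixes V_0 = 24 V.
KCL at each unknown node (sum of currents leaving = 0; resistances in Ω):
  Node 2: (V_2 - 0)/30000 + (V_2 - 24)/15000 = 0
Collecting terms: 0.0001 × V_2 = 0.0016  =>  V_2 = 16 V
The requested potential is V_2 = 16 V.

Final answer: V_2 = 16 V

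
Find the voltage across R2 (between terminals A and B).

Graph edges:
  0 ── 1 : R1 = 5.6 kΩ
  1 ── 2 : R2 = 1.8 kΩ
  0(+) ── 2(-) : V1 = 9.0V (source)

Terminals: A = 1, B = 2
R1 and R2 are in series across V1 (node 0 → node 1 → node 2), and the output A–B is taken across R2, so this is a voltage divider.
Series current: I = V1/(R1 + R2) = 9/(5600 + 1800) = 9/7400 = 0.001216 A
V_R2 = I × R2 = V1 × R2/(R1 + R2) = 9 × 1800/7400 = 2.189 V

Final answer: 2.189 V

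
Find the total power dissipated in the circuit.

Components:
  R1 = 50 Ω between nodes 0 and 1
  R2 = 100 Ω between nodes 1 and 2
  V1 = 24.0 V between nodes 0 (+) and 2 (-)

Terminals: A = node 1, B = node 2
Nodal analysis, taking node 2 as the 0 V reference.
Source V1 fixes V_0 = 24 V.
KCL at each unknown node (sum of currents leaving = 0; resistances in Ω):
  Node 1: (V_1 - 24)/50 + (V_1 - 0)/100 = 0
Collecting terms: 0.03 × V_1 = 0.48  =>  V_1 = 16 V
Power in each resistor, P = (ΔV)²/R:
  P_R1 = (24 - 16)²/50 = 1.28 W
  P_R2 = (16 - 0)²/100 = 2.56 W
P_total = P_R1 + P_R2 = 3.84 W

Final answer: 3.84 W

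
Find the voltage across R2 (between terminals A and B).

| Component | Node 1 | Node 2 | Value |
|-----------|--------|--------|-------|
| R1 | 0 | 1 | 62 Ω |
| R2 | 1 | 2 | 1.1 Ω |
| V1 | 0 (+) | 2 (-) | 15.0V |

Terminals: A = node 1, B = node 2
R1 and R2 are in series across V1 (node 0 → node 1 → node 2), and the output A–B is taken across R2, so this is a voltage divider.
Series current: I = V1/(R1 + R2) = 15/(62 + 1.1) = 15/63.1 = 0.2377 A
V_R2 = I × R2 = V1 × R2/(R1 + R2) = 15 × 1.1/63.1 = 0.2615 V

Final answer: 0.2615 V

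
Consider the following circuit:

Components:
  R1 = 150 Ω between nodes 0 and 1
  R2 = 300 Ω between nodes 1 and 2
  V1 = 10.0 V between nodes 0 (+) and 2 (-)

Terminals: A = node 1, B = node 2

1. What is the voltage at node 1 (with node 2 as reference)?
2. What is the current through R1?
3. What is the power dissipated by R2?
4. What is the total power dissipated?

Nodal analysis, taking node 2 as the 0 V reference.
Source V1 fixes V_0 = 10 V.
KCL at each unknown node (sum of currents leaving = 0; resistances in Ω):
  Node 1: (V_1 - 10)/150 + (V_1 - 0)/300 = 0
Collecting terms: 0.01 × V_1 = 0.06667  =>  V_1 = 6.667 V
Part 1:
  Read off the nodal solution: V_1 = 6.667 V
Part 2:
  I_R1 = (V_0 - V_1)/R1 = (10 - 6.667)/150 = 0.02222 A
  Magnitude: I_R1 = 0.02222 A
Part 3:
  I_R2 = (V_1 - V_2)/R2 = (6.667 - 0)/300 = 0.02222 A
  P_R2 = I_R2² × R2 = (0.02222)² × 300 = 0.1481 W
Part 4:
  Power in each resistor, P = (ΔV)²/R:
    P_R1 = (10 - 6.667)²/150 = 0.07407 W
    P_R2 = (6.667 - 0)²/300 = 0.1481 W
  P_total = P_R1 + P_R2 = 0.2222 W

Final answers:
1. V_1 = 6.667 V
2. I_R1 = 0.02222 A
3. P_R2 = 0.1481 W
4. P_total = 0.2222 W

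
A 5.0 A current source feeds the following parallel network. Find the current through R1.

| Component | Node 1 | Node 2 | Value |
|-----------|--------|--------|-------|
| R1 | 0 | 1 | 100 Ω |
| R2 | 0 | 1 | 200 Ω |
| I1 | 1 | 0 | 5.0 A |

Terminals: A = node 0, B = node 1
All resistors sit directly between nodes 0 and 1, so they are in parallel and share one voltage V; the full source current 5 A splits among them.
1/R_par = 1/100 + 1/200 = 0.015 S  =>  R_par = 66.67 Ω
V = I × R_par = 5 × 66.67 = 333.3 V
I_R1 = V/R1 = 333.3/100 = 3.333 A

Final answer: 3.333 A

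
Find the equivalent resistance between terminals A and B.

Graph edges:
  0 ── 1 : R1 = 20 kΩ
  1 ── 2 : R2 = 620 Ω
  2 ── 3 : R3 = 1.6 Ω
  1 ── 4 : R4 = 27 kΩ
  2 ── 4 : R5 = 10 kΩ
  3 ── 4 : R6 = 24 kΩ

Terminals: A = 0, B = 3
The network is not a plain series/parallel combination. Inject a 1 A test current into terminal A (node 0) and return it from terminal B (node 3); then R_eq = V_A / (1 A).
Nodal analysis, taking node 3 as the 0 V reference.
Current source I_test pushes 1 A into node 0 and draws it out of node 3.
KCL at each unknown node (sum of currents leaving = 0; resistances in Ω):
  Node 0: (V_0 - V_1)/20000 - 1 = 0
  Node 1: (V_1 - V_0)/20000 + (V_1 - V_2)/620 + (V_1 - V_4)/27000 = 0
  Node 2: (V_2 - V_1)/620 + (V_2 - 0)/1.6 + (V_2 - V_4)/10000 = 0
  Node 4: (V_4 - V_1)/27000 + (V_4 - V_2)/10000 + (V_4 - 0)/24000 = 0
Collecting terms (coefficients in siemens):
  0.00005·V_0 - 0.00005·V_1 = 1
  0.0017·V_1 - 0.00005·V_0 - 0.001613·V_2 - 0.00003704·V_4 = 0
  0.6267·V_2 - 0.001613·V_1 - 0.0001·V_4 = 0
  0.0001787·V_4 - 0.00003704·V_1 - 0.0001·V_2 = 0
Solving these 4 simultaneous equations (Gaussian elimination) gives:
  V_0 = 20610 V, V_1 = 610.5 V, V_2 = 1.592 V, V_4 = 127.4 V
R_eq = V_0 / 1 A = 20610 Ω = 20.61 kΩ

Final answer: 20.61 kΩ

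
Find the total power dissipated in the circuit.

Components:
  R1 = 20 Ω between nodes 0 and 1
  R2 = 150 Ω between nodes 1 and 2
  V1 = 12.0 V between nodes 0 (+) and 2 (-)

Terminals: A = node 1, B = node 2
Nodal analysis, taking node 2 as the 0 V reference.
Source V1 fixes V_0 = 12 V.
KCL at each unknown node (sum of currents leaving = 0; resistances in Ω):
  Node 1: (V_1 - 12)/20 + (V_1 - 0)/150 = 0
Collecting terms: 0.05667 × V_1 = 0.6  =>  V_1 = 10.59 V
Power in each resistor, P = (ΔV)²/R:
  P_R1 = (12 - 10.59)²/20 = 0.09965 W
  P_R2 = (10.59 - 0)²/150 = 0.7474 W
P_total = P_R1 + P_R2 = 0.8471 W

Final answer: 0.8471 W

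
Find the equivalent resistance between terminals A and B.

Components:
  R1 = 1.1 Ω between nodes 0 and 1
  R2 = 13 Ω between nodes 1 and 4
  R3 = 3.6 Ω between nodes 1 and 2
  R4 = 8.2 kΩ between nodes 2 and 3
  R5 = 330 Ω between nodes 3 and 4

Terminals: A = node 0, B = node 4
Reduce the network between node 0 (A) and node 4 (B) by series/parallel combination:
  Rs1 = R3 + R4 (series, joined only at node 2) = 3.6 + 8200 = 8204 Ω
  Rs2 = R5 + Rs1 (series, joined only at node 3) = 330 + 8204 = 8534 Ω
  Rp1 = R2 ‖ Rs2 (parallel, both between nodes 1 and 4) = 1/(1/13 + 1/8534) = 12.98 Ω
  Rs3 = R1 + Rp1 (series, joined only at node 1) = 1.1 + 12.98 = 14.08 Ω
R_eq = 14.08 Ω

Final answer: 14.08 Ω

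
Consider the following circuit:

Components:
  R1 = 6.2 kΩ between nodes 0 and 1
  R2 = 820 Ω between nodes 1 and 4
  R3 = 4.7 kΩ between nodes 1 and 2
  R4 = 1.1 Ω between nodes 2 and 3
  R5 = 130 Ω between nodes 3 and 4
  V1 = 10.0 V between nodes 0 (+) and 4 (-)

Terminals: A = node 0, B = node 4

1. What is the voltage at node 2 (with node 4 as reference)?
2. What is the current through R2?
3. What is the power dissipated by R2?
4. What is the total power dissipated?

Nodal analysis, taking node 4 as the 0 V reference.
Source V1 fixes V_0 = 10 V.
KCL at each unknown node (sum of currents leaving = 0; resistances in Ω):
  Node 1: (V_1 - 10)/6200 + (V_1 - 0)/820 + (V_1 - V_2)/4700 = 0
  Node 2: (V_2 - V_1)/4700 + (V_2 - V_3)/1.1 = 0
  Node 3: (V_3 - V_2)/1.1 + (V_3 - 0)/130 = 0
Collecting terms (coefficients in siemens):
  0.001594·V_1 - 0.0002128·V_2 = 0.001613
  0.9093·V_2 - 0.0002128·V_1 - 0.9091·V_3 = 0
  0.9168·V_3 - 0.9091·V_2 = 0
Solving these 3 simultaneous equations (Gaussian elimination) gives:
  V_1 = 1.016 V, V_2 = 0.02757 V, V_3 = 0.02733 V
Part 1:
  Read off the nodal solution: V_2 = 0.02757 V
Part 2:
  I_R2 = (V_1 - V_4)/R2 = (1.016 - 0)/820 = 0.001239 A
  Magnitude: I_R2 = 0.001239 A
Part 3:
  I_R2 = (V_1 - V_4)/R2 = (1.016 - 0)/820 = 0.001239 A
  P_R2 = I_R2² × R2 = (0.001239)² × 820 = 0.001258 W
Part 4:
  Power in each resistor, P = (ΔV)²/R:
    P_R1 = (10 - 1.016)²/6200 = 0.01302 W
    P_R2 = (1.016 - 0)²/820 = 0.001258 W
    P_R3 = (1.016 - 0.02757)²/4700 = 0.0002078 W
    P_R4 = (0.02757 - 0.02733)²/1.1 = 0.00000004863 W
    P_R5 = (0.02733 - 0)²/130 = 0.000005748 W
  P_total = P_R1 + P_R2 + P_R3 + P_R4 + P_R5 = 0.01449 W

Final answers:
1. V_2 = 0.02757 V
2. I_R2 = 0.001239 A
3. P_R2 = 0.001258 W
4. P_total = 0.01449 W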